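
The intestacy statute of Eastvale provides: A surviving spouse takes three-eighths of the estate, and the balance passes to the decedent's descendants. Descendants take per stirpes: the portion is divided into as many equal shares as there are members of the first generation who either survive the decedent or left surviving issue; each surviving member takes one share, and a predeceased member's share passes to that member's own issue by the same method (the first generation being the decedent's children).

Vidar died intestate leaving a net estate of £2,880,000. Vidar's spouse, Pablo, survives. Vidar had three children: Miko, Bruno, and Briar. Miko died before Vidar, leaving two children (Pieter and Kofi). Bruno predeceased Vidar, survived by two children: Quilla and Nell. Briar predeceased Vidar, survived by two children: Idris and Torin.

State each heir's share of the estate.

Pablo: £1,080,000; Pieter: £300,000; Kofi: £300,000; Quilla: £300,000; Nell: £300,000; Idris: £300,000; Torin: £300,000

Pablo takes three-eighths of £2,880,000 = £1,080,000. The remaining £1,800,000 passes to the descendants.
The descendants' portion (£1,800,000) is divided into 3 shares of £600,000: Miko's £600,000 share passes to Miko's issue; Bruno's £600,000 share passes to Bruno's issue; Briar's £600,000 share passes to Briar's issue.
Miko's share (£600,000) is divided into 2 shares of £300,000: Pieter and Kofi each take £300,000.
Bruno's share (£600,000) is divided into 2 shares of £300,000: Quilla and Nell each take £300,000.
Briar's share (£600,000) is divided into 2 shares of £300,000: Idris and Torin each take £300,000.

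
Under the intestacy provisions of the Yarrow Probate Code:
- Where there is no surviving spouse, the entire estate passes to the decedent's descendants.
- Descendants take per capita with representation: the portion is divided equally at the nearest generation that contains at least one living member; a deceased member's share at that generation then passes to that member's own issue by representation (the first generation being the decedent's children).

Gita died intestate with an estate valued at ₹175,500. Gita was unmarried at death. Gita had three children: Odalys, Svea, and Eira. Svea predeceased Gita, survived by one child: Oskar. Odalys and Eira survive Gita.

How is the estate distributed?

The entire ₹175,500 passes to the descendants.
That amount (₹175,500) is divided into 3 shares of ₹58,500: Odalys and Eira each take ₹58,500; Svea's ₹58,500 share passes to Svea's issue.
Svea's share (₹58,500) passes entirely to Oskar.

Odalys: ₹58,500; Oskar: ₹58,500; Eira: ₹58,500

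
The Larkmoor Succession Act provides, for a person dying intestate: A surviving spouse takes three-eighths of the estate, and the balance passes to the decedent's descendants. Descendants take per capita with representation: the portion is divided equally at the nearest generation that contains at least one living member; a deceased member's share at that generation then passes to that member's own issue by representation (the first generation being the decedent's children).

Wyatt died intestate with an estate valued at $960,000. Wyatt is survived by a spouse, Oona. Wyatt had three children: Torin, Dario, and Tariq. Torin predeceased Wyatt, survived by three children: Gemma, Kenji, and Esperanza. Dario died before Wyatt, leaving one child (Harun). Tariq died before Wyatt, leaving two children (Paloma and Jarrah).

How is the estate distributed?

Oona: $360,000; Gemma: $100,000; Kenji: $100,000; Esperanza: $100,000; Harun: $100,000; Paloma: $100,000; Jarrah: $100,000

Oona takes three-eighths of $960,000 = $360,000. The remaining $600,000 passes to the descendants.
No child survives, so the initial division is made at the grandchildren's generation.
The descendants' portion ($600,000) is divided into 6 shares of $100,000: Gemma, Kenji, Esperanza, Harun, Paloma, and Jarrah each take $100,000.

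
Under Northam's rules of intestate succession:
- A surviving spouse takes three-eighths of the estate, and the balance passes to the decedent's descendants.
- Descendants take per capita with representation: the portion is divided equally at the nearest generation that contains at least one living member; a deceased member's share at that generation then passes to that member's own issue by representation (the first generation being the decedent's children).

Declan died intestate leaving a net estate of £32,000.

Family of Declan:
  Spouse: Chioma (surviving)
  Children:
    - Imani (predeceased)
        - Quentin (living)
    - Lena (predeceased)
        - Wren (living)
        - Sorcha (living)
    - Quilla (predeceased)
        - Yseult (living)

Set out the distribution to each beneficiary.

Chioma: £12,000; Quentin: £5,000; Wren: £5,000; Sorcha: £5,000; Yseult: £5,000

Chioma takes three-eighths of £32,000 = £12,000. The remaining £20,000 passes to the descendants.
No child survives, so the initial division is made at the grandchildren's generation.
The descendants' portion (£20,000) is divided into 4 shares of £5,000: Quentin, Wren, Sorcha, and Yseult each take £5,000.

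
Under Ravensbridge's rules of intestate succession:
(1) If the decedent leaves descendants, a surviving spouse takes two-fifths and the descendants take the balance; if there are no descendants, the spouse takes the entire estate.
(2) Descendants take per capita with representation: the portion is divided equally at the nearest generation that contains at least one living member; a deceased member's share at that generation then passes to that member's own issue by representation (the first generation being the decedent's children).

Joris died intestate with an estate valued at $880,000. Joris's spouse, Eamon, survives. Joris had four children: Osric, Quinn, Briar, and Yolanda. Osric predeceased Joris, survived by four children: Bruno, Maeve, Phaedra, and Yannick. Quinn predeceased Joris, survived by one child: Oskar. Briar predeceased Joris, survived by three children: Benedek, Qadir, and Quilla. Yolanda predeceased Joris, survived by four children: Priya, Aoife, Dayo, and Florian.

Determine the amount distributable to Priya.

Priya receives $44,000.

Eamon takes two-fifths of $880,000 = $352,000. The remaining $528,000 passes to the descendants.
No child survives, so the initial division is made at the grandchildren's generation.
The descendants' portion ($528,000) is divided into 12 shares of $44,000: Bruno, Maeve, Phaedra, Yannick, Oskar, Benedek, Qadir, Quilla, Priya, Aoife, Dayo, and Florian each take $44,000.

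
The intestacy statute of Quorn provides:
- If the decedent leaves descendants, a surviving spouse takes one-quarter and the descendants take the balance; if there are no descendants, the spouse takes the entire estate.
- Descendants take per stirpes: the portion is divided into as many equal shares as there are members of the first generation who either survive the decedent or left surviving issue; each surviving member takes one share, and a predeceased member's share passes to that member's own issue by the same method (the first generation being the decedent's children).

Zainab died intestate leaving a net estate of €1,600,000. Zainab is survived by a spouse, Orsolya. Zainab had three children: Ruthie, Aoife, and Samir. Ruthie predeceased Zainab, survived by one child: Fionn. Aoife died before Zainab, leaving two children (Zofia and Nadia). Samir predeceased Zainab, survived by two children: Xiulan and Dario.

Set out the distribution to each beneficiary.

Orsolya takes one-quarter of €1,600,000 = €400,000. The remaining €1,200,000 passes to the descendants.
The descendants' portion (€1,200,000) is divided into 3 shares of €400,000: Ruthie's €400,000 share passes to Ruthie's issue; Aoife's €400,000 share passes to Aoife's issue; Samir's €400,000 share passes to Samir's issue.
Ruthie's share (€400,000) passes entirely to Fionn.
Aoife's share (€400,000) is divided into 2 shares of €200,000: Zofia and Nadia each take €200,000.
Samir's share (€400,000) is divided into 2 shares of €200,000: Xiulan and Dario each take €200,000.

Orsolya: €400,000; Fionn: €400,000; Zofia: €200,000; Nadia: €200,000; Xiulan: €200,000; Dario: €200,000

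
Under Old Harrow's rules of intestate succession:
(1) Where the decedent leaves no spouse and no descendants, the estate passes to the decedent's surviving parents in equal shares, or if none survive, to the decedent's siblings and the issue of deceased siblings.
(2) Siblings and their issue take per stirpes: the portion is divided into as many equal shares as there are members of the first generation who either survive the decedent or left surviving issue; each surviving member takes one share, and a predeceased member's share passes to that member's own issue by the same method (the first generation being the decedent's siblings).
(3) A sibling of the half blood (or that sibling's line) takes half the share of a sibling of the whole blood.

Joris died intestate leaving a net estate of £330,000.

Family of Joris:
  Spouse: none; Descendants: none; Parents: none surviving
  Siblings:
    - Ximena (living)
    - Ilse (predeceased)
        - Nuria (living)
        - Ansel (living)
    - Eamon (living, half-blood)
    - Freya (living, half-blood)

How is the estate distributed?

Ximena: £110,000; Nuria: £55,000; Ansel: £55,000; Eamon: £55,000; Freya: £55,000

The entire £330,000 passes to the siblings and their issue.
Counting each half-blood sibling's line as half a unit, there are 3 units in £330,000, so one unit is £110,000. Whole-blood lines (Ximena and Ilse) take £110,000 each; half-blood lines (Eamon and Freya) take £55,000 each.
Ilse's share (£110,000) is divided into 2 shares of £55,000: Nuria and Ansel each take £55,000.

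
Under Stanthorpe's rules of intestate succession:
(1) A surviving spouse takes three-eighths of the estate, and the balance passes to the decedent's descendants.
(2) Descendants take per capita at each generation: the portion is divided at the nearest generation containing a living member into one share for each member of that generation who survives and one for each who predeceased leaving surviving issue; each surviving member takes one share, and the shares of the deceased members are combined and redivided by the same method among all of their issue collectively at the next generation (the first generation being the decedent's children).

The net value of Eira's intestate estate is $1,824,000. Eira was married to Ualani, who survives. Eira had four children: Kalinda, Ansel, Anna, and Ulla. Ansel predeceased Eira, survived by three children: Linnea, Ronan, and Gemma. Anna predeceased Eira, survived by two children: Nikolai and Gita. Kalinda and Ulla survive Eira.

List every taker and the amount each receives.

Ualani takes three-eighths of $1,824,000 = $684,000. The remaining $1,140,000 passes to the descendants.
The descendants' portion ($1,140,000) is divided at the children's generation into 4 shares of $285,000. Kalinda and Ulla each take $285,000. The 2 shares of the deceased (Ansel and Anna) are combined into a pool of $570,000.
That pool ($570,000) is divided at the grandchildren's generation equally among Linnea, Ronan, Gemma, Nikolai, and Gita: $114,000 each.

Ualani: $684,000; Kalinda: $285,000; Linnea: $114,000; Ronan: $114,000; Gemma: $114,000; Nikolai: $114,000; Gita: $114,000; Ulla: $285,000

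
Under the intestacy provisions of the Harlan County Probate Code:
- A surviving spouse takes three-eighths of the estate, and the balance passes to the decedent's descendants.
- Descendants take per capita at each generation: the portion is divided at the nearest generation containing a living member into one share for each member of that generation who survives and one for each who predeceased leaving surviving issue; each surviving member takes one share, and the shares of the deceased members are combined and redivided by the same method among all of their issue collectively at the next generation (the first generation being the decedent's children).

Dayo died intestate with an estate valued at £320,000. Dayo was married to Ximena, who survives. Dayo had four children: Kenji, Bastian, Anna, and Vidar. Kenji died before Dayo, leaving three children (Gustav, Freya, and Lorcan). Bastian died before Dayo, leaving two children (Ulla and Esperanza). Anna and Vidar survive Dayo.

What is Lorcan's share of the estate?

Lorcan receives £20,000.

Ximena takes three-eighths of £320,000 = £120,000. The remaining £200,000 passes to the descendants.
The descendants' portion (£200,000) is divided at the children's generation into 4 shares of £50,000. Anna and Vidar each take £50,000. The 2 shares of the deceased (Kenji and Bastian) are combined into a pool of £100,000.
That pool (£100,000) is divided at the grandchildren's generation equally among Gustav, Freya, Lorcan, Ulla, and Esperanza: £20,000 each.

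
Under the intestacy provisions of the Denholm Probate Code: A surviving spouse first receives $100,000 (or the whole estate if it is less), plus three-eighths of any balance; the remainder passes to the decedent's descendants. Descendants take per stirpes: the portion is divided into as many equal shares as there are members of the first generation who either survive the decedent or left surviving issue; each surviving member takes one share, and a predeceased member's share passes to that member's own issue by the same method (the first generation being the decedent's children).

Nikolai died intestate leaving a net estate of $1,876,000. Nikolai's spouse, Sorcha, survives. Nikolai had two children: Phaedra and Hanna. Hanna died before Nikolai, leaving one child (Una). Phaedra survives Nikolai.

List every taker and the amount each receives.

Sorcha: $766,000; Phaedra: $555,000; Una: $555,000

Sorcha first takes $100,000, leaving a balance of $1,776,000. Sorcha then takes three-eighths of the balance ($666,000), for a total of $766,000. The remaining $1,110,000 passes to the descendants.
The descendants' portion ($1,110,000) is divided into 2 shares of $555,000: Phaedra takes $555,000; Hanna's $555,000 share passes to Hanna's issue.
Hanna's share ($555,000) passes entirely to Una.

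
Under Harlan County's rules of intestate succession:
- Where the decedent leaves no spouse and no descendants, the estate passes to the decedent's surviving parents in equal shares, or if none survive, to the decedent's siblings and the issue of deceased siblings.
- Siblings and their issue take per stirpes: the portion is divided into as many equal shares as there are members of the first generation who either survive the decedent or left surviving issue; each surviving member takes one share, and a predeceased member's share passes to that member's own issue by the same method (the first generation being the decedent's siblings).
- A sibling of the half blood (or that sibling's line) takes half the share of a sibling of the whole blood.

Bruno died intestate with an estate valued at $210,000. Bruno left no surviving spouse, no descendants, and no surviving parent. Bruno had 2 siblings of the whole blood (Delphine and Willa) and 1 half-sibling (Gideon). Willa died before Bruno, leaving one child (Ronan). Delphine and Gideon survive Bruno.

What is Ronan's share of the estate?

Ronan receives $84,000.

The entire $210,000 passes to the siblings and their issue.
Counting each half-blood sibling's line as half a unit, there are 5/2 units in $210,000, so one unit is $84,000. Whole-blood lines (Delphine and Willa) take $84,000 each; half-blood lines (Gideon) take $42,000 each.
Willa's share ($84,000) passes entirely to Ronan.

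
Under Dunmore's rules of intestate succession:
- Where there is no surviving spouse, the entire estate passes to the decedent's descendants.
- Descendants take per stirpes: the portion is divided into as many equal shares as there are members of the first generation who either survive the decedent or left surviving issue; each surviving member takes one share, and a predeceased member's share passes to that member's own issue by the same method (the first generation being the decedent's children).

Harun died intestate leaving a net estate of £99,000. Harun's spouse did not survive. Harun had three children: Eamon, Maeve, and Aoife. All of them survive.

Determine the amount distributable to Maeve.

Maeve receives £33,000.

The entire £99,000 passes to the descendants.
That amount (£99,000) is divided into 3 shares of £33,000: Eamon, Maeve, and Aoife each take £33,000.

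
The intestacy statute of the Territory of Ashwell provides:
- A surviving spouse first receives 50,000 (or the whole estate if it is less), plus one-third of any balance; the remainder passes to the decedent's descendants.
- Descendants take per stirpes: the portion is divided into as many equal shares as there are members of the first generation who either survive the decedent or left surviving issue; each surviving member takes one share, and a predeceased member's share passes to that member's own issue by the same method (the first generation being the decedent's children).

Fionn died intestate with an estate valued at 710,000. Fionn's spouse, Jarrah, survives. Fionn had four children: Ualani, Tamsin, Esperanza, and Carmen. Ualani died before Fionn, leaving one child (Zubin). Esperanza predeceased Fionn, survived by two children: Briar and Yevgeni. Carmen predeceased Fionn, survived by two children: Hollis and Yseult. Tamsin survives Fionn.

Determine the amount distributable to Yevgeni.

Jarrah first takes 50,000, leaving a balance of 660,000. Jarrah then takes one-third of the balance (220,000), for a total of 270,000. The remaining 440,000 passes to the descendants.
The descendants' portion (440,000) is divided into 4 shares of 110,000: Tamsin takes 110,000; Ualani's 110,000 share passes to Ualani's issue; Esperanza's 110,000 share passes to Esperanza's issue; Carmen's 110,000 share passes to Carmen's issue.
Ualani's share (110,000) passes entirely to Zubin.
Esperanza's share (110,000) is divided into 2 shares of 55,000: Briar and Yevgeni each take 55,000.
Carmen's share (110,000) is divided into 2 shares of 55,000: Hollis and Yseult each take 55,000.

Yevgeni receives 55,000.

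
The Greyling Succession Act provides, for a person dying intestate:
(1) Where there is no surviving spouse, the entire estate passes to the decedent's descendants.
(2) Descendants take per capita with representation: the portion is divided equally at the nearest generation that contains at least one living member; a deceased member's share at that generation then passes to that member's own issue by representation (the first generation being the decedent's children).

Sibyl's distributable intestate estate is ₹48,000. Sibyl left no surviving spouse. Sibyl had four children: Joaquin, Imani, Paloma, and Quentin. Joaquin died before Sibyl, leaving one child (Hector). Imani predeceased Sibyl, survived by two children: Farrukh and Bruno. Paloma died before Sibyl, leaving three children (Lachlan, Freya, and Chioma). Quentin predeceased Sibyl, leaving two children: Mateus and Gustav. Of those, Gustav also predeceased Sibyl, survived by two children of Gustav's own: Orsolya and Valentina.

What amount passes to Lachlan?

Lachlan receives ₹6,000.

The entire ₹48,000 passes to the descendants.
No child survives, so the initial division is made at the grandchildren's generation.
That amount (₹48,000) is divided into 8 shares of ₹6,000: Hector, Farrukh, Bruno, Lachlan, Freya, Chioma, and Mateus each take ₹6,000; Gustav's ₹6,000 share passes to Gustav's issue.
Gustav's share (₹6,000) is divided into 2 shares of ₹3,000: Orsolya and Valentina each take ₹3,000.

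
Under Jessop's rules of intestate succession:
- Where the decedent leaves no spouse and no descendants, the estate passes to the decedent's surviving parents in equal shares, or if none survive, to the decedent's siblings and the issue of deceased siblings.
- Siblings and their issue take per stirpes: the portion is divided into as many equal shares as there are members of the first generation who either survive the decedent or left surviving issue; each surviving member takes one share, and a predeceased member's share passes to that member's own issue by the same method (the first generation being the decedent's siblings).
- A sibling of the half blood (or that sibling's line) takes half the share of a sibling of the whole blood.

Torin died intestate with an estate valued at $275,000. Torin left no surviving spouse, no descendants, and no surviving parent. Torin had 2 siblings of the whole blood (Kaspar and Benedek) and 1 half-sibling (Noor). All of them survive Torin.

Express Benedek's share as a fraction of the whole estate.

Benedek receives 2/5 of the estate.

The entire $275,000 passes to the siblings and their issue.
Counting each half-blood sibling's line as half a unit, there are 5/2 units in $275,000, so one unit is $110,000. Whole-blood lines (Kaspar and Benedek) take $110,000 each; half-blood lines (Noor) take $55,000 each.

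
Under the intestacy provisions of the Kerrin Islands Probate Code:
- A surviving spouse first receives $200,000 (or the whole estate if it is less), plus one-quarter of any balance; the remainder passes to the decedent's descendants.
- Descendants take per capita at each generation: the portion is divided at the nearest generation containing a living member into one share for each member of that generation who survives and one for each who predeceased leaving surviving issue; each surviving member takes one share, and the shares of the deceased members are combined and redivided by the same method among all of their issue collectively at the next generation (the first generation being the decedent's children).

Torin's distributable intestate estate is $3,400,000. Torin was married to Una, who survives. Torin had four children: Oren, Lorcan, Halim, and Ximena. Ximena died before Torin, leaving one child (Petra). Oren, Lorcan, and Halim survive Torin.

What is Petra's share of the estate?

Una first takes $200,000, leaving a balance of $3,200,000. Una then takes one-quarter of the balance ($800,000), for a total of $1,000,000. The remaining $2,400,000 passes to the descendants.
The descendants' portion ($2,400,000) is divided at the children's generation into 4 shares of $600,000. Oren, Lorcan, and Halim each take $600,000. The remaining share for the deceased Ximena ($600,000) is carried to the next generation.
That pool ($600,000) passes entirely to Petra, the sole taker at the grandchildren's generation.

Petra receives $600,000.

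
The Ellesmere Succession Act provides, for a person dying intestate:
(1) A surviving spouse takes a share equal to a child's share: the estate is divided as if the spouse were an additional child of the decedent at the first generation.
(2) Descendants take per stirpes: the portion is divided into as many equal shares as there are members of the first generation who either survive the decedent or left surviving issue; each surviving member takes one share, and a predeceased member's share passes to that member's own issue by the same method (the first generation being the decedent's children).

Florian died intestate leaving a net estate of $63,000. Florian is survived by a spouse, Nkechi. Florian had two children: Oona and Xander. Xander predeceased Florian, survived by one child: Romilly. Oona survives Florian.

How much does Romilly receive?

Romilly receives $21,000.

The spouse counts as an additional share at the children's level, so there are 3 primary shares of $21,000. Nkechi takes one such share ($21,000).
The children's combined portion ($42,000) is divided into 2 shares of $21,000: Oona takes $21,000; Xander's $21,000 share passes to Xander's issue.
Xander's share ($21,000) passes entirely to Romilly.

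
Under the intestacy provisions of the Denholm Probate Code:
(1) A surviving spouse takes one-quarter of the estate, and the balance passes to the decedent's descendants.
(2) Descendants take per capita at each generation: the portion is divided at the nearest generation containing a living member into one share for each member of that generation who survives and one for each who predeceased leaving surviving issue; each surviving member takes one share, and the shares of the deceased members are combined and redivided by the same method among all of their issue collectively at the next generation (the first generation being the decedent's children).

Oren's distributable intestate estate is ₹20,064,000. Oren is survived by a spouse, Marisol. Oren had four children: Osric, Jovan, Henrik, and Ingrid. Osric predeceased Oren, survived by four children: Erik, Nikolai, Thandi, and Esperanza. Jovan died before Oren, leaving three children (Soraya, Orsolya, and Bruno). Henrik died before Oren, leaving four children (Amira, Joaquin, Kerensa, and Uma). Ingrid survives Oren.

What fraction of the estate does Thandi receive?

Thandi receives 9/176 of the estate.

Marisol takes one-quarter of ₹20,064,000 = ₹5,016,000. The remaining ₹15,048,000 passes to the descendants.
The descendants' portion (₹15,048,000) is divided at the children's generation into 4 shares of ₹3,762,000. Ingrid takes ₹3,762,000. The 3 shares of the deceased (Osric, Jovan, and Henrik) are combined into a pool of ₹11,286,000.
That pool (₹11,286,000) is divided at the grandchildren's generation equally among Erik, Nikolai, Thandi, Esperanza, Soraya, Orsolya, Bruno, Amira, Joaquin, Kerensa, and Uma: ₹1,026,000 each.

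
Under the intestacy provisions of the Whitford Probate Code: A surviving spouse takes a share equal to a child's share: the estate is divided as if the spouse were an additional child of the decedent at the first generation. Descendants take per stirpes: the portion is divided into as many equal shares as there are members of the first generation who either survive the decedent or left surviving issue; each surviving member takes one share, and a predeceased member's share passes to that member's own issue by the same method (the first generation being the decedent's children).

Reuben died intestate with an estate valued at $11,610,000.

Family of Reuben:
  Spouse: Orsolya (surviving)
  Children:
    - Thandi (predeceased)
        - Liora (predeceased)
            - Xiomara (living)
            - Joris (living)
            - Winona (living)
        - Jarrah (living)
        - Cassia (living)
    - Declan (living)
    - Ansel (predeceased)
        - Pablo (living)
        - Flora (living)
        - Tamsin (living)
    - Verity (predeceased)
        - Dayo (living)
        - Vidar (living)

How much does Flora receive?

The spouse counts as an additional share at the children's level, so there are 5 primary shares of $2,322,000. Orsolya takes one such share ($2,322,000).
The children's combined portion ($9,288,000) is divided into 4 shares of $2,322,000: Declan takes $2,322,000; Thandi's $2,322,000 share passes to Thandi's issue; Ansel's $2,322,000 share passes to Ansel's issue; Verity's $2,322,000 share passes to Verity's issue.
Thandi's share ($2,322,000) is divided into 3 shares of $774,000: Jarrah and Cassia each take $774,000; Liora's $774,000 share passes to Liora's issue.
Liora's share ($774,000) is divided into 3 shares of $258,000: Xiomara, Joris, and Winona each take $258,000.
Ansel's share ($2,322,000) is divided into 3 shares of $774,000: Pablo, Flora, and Tamsin each take $774,000.
Verity's share ($2,322,000) is divided into 2 shares of $1,161,000: Dayo and Vidar each take $1,161,000.

Flora receives $774,000.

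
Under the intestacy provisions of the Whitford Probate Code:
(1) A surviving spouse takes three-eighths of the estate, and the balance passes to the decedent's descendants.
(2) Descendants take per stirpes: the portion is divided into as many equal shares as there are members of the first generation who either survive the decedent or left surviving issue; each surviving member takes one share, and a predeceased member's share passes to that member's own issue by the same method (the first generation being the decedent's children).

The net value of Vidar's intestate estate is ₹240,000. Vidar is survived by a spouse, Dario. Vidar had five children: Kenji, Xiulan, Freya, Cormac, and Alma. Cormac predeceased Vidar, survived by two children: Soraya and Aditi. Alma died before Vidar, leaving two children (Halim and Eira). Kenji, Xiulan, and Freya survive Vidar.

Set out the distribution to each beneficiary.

Dario takes three-eighths of ₹240,000 = ₹90,000. The remaining ₹150,000 passes to the descendants.
The descendants' portion (₹150,000) is divided into 5 shares of ₹30,000: Kenji, Xiulan, and Freya each take ₹30,000; Cormac's ₹30,000 share passes to Cormac's issue; Alma's ₹30,000 share passes to Alma's issue.
Cormac's share (₹30,000) is divided into 2 shares of ₹15,000: Soraya and Aditi each take ₹15,000.
Alma's share (₹30,000) is divided into 2 shares of ₹15,000: Halim and Eira each take ₹15,000.

Dario: ₹90,000; Kenji: ₹30,000; Xiulan: ₹30,000; Freya: ₹30,000; Soraya: ₹15,000; Aditi: ₹15,000; Halim: ₹15,000; Eira: ₹15,000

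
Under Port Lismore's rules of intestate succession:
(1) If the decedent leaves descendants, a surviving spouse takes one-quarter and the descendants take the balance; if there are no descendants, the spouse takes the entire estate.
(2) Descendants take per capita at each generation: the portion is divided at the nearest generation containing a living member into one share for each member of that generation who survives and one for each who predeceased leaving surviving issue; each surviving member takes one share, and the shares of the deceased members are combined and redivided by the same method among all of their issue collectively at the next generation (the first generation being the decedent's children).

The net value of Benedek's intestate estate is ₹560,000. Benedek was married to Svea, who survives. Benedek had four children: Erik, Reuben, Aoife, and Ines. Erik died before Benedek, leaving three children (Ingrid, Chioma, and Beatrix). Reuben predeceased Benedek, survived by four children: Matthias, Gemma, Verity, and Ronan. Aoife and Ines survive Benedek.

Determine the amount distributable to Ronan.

Ronan receives ₹30,000.

Svea takes one-quarter of ₹560,000 = ₹140,000. The remaining ₹420,000 passes to the descendants.
The descendants' portion (₹420,000) is divided at the children's generation into 4 shares of ₹105,000. Aoife and Ines each take ₹105,000. The 2 shares of the deceased (Erik and Reuben) are combined into a pool of ₹210,000.
That pool (₹210,000) is divided at the grandchildren's generation equally among Ingrid, Chioma, Beatrix, Matthias, Gemma, Verity, and Ronan: ₹30,000 each.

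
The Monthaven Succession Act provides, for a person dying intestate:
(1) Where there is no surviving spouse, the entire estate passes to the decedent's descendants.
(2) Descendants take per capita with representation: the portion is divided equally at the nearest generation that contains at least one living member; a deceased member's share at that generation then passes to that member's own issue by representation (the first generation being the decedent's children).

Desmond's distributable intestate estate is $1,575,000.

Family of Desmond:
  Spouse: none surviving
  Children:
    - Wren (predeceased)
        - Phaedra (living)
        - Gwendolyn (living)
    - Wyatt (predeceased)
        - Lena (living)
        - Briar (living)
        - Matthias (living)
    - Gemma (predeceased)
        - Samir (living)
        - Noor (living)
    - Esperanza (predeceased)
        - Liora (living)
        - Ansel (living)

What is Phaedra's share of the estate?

Phaedra receives $175,000.

The entire $1,575,000 passes to the descendants.
No child survives, so the initial division is made at the grandchildren's generation.
That amount ($1,575,000) is divided into 9 shares of $175,000: Phaedra, Gwendolyn, Lena, Briar, Matthias, Samir, Noor, Liora, and Ansel each take $175,000.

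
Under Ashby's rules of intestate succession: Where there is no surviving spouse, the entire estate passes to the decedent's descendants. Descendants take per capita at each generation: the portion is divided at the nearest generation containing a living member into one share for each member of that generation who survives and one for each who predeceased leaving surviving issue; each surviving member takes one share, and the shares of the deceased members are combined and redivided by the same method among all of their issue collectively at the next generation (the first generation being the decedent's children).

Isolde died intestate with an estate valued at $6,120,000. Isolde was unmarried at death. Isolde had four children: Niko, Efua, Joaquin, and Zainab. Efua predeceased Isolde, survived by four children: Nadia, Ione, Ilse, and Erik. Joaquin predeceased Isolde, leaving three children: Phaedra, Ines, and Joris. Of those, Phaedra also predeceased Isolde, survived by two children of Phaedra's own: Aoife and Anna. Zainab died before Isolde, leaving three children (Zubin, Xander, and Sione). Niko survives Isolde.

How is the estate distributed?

Niko: $1,530,000; Nadia: $459,000; Ione: $459,000; Ilse: $459,000; Erik: $459,000; Aoife: $229,500; Anna: $229,500; Ines: $459,000; Joris: $459,000; Zubin: $459,000; Xander: $459,000; Sione: $459,000

The entire $6,120,000 passes to the descendants.
That amount ($6,120,000) is divided at the children's generation into 4 shares of $1,530,000. Niko takes $1,530,000. The 3 shares of the deceased (Efua, Joaquin, and Zainab) are combined into a pool of $4,590,000.
That pool ($4,590,000) is divided at the grandchildren's generation into 10 shares of $459,000. Nadia, Ione, Ilse, Erik, Ines, Joris, Zubin, Xander, and Sione each take $459,000. The remaining share for the deceased Phaedra ($459,000) is carried to the next generation.
That pool ($459,000) is divided at the great-grandchildren's generation equally among Aoife and Anna: $229,500 each.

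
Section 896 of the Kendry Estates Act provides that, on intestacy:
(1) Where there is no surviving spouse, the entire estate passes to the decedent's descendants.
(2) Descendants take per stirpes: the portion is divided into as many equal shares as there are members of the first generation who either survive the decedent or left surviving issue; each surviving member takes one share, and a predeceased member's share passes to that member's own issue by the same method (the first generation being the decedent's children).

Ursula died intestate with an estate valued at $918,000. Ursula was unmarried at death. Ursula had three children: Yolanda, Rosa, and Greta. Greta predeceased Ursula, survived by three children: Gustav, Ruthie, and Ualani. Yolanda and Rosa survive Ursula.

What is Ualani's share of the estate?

The entire $918,000 passes to the descendants.
That amount ($918,000) is divided into 3 shares of $306,000: Yolanda and Rosa each take $306,000; Greta's $306,000 share passes to Greta's issue.
Greta's share ($306,000) is divided into 3 shares of $102,000: Gustav, Ruthie, and Ualani each take $102,000.

Ualani receives $102,000.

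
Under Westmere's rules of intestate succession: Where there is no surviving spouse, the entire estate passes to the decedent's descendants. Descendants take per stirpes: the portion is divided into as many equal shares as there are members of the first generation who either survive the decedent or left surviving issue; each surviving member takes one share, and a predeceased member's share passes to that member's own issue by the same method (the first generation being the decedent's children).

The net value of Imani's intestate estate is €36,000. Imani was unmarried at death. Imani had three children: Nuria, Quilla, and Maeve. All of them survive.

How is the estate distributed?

Nuria: €12,000; Quilla: €12,000; Maeve: €12,000

The entire €36,000 passes to the descendants.
That amount (€36,000) is divided into 3 shares of €12,000: Nuria, Quilla, and Maeve each take €12,000.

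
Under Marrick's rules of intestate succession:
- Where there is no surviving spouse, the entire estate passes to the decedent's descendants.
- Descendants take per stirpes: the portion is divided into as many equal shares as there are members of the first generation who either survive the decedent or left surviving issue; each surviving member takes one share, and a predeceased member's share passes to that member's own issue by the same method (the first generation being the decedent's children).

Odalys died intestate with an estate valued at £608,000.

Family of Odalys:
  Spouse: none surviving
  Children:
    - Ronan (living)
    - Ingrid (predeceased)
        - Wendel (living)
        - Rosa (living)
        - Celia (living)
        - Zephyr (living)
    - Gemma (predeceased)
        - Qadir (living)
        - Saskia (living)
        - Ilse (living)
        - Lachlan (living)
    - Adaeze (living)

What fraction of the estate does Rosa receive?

Rosa receives 1/16 of the estate.

The entire £608,000 passes to the descendants.
That amount (£608,000) is divided into 4 shares of £152,000: Ronan and Adaeze each take £152,000; Ingrid's £152,000 share passes to Ingrid's issue; Gemma's £152,000 share passes to Gemma's issue.
Ingrid's share (£152,000) is divided into 4 shares of £38,000: Wendel, Rosa, Celia, and Zephyr each take £38,000.
Gemma's share (£152,000) is divided into 4 shares of £38,000: Qadir, Saskia, Ilse, and Lachlan each take £38,000.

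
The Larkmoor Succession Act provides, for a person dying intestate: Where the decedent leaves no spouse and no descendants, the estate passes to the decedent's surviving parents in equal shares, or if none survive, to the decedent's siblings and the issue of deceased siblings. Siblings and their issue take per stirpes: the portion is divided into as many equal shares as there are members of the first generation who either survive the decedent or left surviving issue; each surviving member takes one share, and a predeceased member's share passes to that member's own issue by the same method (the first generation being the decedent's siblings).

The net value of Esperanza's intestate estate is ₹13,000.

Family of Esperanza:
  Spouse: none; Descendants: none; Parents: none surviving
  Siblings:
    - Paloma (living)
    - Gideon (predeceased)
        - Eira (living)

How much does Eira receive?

The entire ₹13,000 passes to the siblings and their issue.
That amount (₹13,000) is divided into 2 shares of ₹6,500: Paloma takes ₹6,500; Gideon's ₹6,500 share passes to Gideon's issue.
Gideon's share (₹6,500) passes entirely to Eira.

Eira receives ₹6,500.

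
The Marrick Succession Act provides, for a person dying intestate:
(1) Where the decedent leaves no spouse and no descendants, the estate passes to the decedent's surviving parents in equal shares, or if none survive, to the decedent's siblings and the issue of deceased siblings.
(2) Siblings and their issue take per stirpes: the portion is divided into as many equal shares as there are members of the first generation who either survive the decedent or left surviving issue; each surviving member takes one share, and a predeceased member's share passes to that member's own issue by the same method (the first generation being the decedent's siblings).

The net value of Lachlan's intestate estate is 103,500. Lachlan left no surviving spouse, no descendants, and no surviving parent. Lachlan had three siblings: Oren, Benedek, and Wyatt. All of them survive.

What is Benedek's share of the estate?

The entire 103,500 passes to the siblings and their issue.
That amount (103,500) is divided into 3 shares of 34,500: Oren, Benedek, and Wyatt each take 34,500.

Benedek receives 34,500.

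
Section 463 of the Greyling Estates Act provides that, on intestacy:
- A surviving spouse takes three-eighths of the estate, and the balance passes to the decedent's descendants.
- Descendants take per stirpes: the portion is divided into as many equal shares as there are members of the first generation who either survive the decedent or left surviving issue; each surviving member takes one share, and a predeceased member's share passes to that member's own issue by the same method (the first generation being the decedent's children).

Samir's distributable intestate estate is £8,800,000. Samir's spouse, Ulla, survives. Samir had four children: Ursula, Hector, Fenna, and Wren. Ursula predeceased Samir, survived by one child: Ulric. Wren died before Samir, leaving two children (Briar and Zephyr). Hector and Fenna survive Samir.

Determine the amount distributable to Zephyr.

Zephyr receives £687,500.

Ulla takes three-eighths of £8,800,000 = £3,300,000. The remaining £5,500,000 passes to the descendants.
The descendants' portion (£5,500,000) is divided into 4 shares of £1,375,000: Hector and Fenna each take £1,375,000; Ursula's £1,375,000 share passes to Ursula's issue; Wren's £1,375,000 share passes to Wren's issue.
Ursula's share (£1,375,000) passes entirely to Ulric.
Wren's share (£1,375,000) is divided into 2 shares of £687,500: Briar and Zephyr each take £687,500.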